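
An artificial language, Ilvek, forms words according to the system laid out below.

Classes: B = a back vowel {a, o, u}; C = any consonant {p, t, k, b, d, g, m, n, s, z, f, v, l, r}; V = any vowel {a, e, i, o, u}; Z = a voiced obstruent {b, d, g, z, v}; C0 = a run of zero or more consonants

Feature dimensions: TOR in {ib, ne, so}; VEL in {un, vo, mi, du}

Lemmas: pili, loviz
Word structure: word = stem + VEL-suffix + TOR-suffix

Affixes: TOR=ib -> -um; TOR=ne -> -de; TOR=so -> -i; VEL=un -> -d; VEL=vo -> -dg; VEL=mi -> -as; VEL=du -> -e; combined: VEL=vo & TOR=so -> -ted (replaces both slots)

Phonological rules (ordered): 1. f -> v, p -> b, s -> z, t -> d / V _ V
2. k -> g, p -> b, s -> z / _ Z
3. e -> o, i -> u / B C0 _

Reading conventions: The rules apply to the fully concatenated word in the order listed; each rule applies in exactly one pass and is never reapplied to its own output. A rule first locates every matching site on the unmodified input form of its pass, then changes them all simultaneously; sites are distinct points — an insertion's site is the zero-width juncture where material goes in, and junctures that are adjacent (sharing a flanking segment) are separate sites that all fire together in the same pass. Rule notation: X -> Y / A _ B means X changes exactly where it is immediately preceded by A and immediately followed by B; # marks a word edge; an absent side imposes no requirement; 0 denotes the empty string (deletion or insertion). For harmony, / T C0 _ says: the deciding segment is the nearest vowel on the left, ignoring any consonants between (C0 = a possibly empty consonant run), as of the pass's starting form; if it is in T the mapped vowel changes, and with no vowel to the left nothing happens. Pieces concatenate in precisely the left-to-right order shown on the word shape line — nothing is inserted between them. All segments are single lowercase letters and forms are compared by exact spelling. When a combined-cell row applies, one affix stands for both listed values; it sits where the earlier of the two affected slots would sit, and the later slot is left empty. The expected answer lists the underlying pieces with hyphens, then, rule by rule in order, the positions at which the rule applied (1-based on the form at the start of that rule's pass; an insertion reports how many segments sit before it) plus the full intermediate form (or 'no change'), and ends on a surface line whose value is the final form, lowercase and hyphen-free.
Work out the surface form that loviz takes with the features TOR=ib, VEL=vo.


underlying: loviz-dg-um
1. f -> v, p -> b, s -> z, t -> d / V _ V: no change
2. k -> g, p -> b, s -> z / _ Z: no change
3. e -> o, i -> u / B C0 _: fires at position(s) 4: lovuzdgum
surface: lovuzdgum


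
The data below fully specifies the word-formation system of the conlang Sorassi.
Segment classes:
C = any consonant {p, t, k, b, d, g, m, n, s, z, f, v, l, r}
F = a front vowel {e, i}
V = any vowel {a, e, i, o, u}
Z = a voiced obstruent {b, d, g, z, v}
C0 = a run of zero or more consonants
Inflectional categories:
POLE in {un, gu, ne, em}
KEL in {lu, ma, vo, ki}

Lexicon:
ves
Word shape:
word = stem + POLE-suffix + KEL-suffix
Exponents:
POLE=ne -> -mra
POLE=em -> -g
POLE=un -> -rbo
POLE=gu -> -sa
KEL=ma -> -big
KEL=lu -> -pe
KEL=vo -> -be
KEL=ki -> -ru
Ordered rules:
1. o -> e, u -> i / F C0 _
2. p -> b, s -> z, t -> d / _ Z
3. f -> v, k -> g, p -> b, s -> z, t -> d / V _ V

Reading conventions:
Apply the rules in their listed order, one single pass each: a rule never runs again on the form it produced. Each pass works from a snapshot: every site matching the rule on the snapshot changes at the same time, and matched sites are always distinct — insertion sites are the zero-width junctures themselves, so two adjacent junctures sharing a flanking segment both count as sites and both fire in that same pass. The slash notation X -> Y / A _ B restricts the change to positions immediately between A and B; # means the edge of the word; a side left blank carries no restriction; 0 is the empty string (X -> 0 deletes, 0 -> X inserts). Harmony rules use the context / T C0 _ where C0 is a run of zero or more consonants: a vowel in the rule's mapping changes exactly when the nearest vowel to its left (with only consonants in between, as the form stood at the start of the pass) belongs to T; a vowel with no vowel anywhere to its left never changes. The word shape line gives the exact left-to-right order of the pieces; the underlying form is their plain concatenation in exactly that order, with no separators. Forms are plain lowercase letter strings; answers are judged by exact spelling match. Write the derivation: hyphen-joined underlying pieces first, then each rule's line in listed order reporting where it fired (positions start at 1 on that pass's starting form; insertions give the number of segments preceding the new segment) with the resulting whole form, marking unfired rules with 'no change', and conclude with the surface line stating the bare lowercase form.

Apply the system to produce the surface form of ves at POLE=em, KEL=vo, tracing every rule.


underlying: ves-g-be
1. o -> e, u -> i / F C0 _: no change
2. p -> b, s -> z, t -> d / _ Z: fires at position(s) 3: vezgbe
3. f -> v, k -> g, p -> b, s -> z, t -> d / V _ V: no change
surface: vezgbe


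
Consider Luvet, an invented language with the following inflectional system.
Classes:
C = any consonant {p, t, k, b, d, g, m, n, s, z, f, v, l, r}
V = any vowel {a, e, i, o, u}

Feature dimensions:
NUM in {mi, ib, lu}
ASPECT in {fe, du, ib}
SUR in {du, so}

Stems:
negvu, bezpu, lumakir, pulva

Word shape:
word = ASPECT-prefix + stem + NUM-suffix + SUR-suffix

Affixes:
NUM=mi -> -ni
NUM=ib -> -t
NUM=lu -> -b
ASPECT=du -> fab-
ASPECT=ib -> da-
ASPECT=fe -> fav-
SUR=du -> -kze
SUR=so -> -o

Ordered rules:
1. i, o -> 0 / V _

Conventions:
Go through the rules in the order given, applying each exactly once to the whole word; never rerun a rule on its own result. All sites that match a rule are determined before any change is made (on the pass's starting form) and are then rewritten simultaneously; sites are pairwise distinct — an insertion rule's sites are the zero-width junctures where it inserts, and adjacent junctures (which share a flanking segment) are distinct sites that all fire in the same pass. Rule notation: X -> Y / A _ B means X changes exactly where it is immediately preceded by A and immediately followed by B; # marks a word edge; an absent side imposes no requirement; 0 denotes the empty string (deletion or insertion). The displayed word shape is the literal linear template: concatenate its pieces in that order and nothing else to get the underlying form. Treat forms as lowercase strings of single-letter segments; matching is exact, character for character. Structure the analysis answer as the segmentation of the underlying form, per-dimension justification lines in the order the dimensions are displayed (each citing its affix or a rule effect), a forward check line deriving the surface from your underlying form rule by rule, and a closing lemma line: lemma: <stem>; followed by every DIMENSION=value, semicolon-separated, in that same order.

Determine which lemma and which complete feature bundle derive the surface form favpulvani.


underlying: fav-pulva-ni-o
NUM=mi - signalled by the affix -ni
ASPECT=fe - signalled by the affix fav-
SUR=so - signalled by the affix -o
check: favpulvanio -> favpulvani
lemma: pulva; NUM=mi; ASPECT=fe; SUR=so


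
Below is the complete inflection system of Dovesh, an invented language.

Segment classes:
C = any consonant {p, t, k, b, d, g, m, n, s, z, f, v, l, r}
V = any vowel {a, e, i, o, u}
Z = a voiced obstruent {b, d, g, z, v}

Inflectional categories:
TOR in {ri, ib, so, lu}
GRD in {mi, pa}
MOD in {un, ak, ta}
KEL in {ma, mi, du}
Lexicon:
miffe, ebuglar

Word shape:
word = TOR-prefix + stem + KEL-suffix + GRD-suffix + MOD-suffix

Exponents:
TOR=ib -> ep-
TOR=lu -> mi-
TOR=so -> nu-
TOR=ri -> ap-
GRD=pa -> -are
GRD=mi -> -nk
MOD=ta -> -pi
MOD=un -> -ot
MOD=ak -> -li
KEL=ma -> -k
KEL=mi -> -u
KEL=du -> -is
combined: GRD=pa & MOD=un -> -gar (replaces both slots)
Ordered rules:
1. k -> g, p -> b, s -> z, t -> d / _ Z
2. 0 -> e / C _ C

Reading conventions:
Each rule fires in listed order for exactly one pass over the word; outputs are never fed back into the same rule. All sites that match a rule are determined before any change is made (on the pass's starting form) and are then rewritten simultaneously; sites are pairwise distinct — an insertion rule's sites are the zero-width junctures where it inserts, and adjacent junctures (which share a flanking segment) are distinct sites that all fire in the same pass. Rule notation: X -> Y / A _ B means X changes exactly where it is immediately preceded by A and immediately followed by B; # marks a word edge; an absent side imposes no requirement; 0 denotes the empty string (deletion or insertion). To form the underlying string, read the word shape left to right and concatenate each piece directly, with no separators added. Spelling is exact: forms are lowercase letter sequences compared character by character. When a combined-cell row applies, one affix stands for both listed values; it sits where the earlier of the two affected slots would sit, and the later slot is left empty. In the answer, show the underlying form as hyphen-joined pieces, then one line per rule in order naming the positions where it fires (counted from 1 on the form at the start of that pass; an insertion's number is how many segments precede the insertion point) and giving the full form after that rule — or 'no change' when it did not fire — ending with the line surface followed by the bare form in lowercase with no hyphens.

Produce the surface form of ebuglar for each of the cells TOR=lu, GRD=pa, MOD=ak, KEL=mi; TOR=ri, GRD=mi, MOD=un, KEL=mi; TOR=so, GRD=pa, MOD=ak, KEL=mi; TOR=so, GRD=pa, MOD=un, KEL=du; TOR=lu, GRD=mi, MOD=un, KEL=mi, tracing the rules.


cell TOR=lu, GRD=pa, MOD=ak, KEL=mi:
underlying: mi-ebuglar-u-are-li
1. k -> g, p -> b, s -> z, t -> d / _ Z: no change
2. 0 -> e / C _ C: inserts after position(s) 6: miebugelaruareli
surface: miebugelaruareli

cell TOR=ri, GRD=mi, MOD=un, KEL=mi:
underlying: ap-ebuglar-u-nk-ot
1. k -> g, p -> b, s -> z, t -> d / _ Z: no change
2. 0 -> e / C _ C: inserts after position(s) 6, 11: apebugelarunekot
surface: apebugelarunekot

cell TOR=so, GRD=pa, MOD=ak, KEL=mi:
underlying: nu-ebuglar-u-are-li
1. k -> g, p -> b, s -> z, t -> d / _ Z: no change
2. 0 -> e / C _ C: inserts after position(s) 6: nuebugelaruareli
surface: nuebugelaruareli

cell TOR=so, GRD=pa, MOD=un, KEL=du:
underlying: nu-ebuglar-is-gar
1. k -> g, p -> b, s -> z, t -> d / _ Z: fires at position(s) 11: nuebuglarizgar
2. 0 -> e / C _ C: inserts after position(s) 6, 11: nuebugelarizegar
surface: nuebugelarizegar

cell TOR=lu, GRD=mi, MOD=un, KEL=mi:
underlying: mi-ebuglar-u-nk-ot
1. k -> g, p -> b, s -> z, t -> d / _ Z: no change
2. 0 -> e / C _ C: inserts after position(s) 6, 11: miebugelarunekot
surface: miebugelarunekot


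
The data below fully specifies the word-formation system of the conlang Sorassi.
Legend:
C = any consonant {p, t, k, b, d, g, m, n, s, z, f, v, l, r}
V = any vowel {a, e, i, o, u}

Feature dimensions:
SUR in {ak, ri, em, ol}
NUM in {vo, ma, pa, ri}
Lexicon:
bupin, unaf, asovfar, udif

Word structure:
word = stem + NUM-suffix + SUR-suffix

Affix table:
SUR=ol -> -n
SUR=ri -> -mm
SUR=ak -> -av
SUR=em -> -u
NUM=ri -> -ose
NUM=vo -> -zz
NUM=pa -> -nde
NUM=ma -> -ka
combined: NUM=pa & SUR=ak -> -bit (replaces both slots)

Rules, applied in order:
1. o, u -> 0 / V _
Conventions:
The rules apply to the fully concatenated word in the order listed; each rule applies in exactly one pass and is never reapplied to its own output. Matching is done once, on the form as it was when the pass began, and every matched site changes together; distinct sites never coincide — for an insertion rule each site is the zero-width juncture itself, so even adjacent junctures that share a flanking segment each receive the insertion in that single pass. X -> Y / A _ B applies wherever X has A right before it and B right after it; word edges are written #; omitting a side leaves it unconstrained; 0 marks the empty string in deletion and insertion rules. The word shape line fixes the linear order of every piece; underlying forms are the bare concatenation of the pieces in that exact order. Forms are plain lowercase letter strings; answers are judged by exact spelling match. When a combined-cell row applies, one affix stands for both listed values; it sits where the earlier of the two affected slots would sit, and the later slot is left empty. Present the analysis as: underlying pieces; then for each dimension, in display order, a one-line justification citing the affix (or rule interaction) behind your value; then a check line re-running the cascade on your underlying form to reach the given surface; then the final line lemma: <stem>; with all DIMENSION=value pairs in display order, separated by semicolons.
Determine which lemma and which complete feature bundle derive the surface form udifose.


underlying: udif-ose-u
SUR=em - signalled by the affix -u
NUM=ri - signalled by the affix -ose
check: udifoseu -> udifose
lemma: udif; SUR=em; NUM=ri


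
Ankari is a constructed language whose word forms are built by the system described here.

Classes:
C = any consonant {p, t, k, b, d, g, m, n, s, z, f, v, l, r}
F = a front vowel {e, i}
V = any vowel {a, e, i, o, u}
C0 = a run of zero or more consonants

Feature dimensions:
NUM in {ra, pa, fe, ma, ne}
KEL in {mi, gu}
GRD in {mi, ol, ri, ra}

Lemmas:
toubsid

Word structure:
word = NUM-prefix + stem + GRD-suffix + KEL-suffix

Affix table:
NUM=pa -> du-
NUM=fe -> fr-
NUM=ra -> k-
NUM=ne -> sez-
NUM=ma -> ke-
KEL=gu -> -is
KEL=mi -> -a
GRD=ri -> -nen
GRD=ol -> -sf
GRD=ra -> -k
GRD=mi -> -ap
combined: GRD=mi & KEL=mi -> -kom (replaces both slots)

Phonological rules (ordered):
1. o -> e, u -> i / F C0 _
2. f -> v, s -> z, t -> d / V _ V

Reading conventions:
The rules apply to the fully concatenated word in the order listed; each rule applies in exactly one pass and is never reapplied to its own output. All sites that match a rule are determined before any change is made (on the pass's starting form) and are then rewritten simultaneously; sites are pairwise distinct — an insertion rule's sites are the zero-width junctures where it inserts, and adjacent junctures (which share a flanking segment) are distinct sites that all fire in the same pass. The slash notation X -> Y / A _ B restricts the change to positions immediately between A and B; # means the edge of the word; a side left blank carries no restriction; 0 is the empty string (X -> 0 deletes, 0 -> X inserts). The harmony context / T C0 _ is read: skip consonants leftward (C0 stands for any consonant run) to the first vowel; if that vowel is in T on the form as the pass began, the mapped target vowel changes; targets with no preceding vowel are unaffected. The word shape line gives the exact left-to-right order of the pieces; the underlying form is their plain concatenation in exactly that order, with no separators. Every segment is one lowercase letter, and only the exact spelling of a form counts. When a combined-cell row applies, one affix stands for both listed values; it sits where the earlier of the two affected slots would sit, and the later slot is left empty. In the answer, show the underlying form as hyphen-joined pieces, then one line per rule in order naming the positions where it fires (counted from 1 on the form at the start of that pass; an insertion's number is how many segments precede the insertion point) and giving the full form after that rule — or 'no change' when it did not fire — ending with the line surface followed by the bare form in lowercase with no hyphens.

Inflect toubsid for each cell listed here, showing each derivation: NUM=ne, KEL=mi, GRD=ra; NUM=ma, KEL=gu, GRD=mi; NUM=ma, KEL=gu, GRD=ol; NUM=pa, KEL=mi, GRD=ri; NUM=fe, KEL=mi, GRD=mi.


cell NUM=ne, KEL=mi, GRD=ra:
underlying: sez-toubsid-k-a
1. o -> e, u -> i / F C0 _: fires at position(s) 5: sezteubsidka
2. f -> v, s -> z, t -> d / V _ V: no change
surface: sezteubsidka

cell NUM=ma, KEL=gu, GRD=mi:
underlying: ke-toubsid-ap-is
1. o -> e, u -> i / F C0 _: fires at position(s) 4: keteubsidapis
2. f -> v, s -> z, t -> d / V _ V: fires at position(s) 3: kedeubsidapis
surface: kedeubsidapis

cell NUM=ma, KEL=gu, GRD=ol:
underlying: ke-toubsid-sf-is
1. o -> e, u -> i / F C0 _: fires at position(s) 4: keteubsidsfis
2. f -> v, s -> z, t -> d / V _ V: fires at position(s) 3: kedeubsidsfis
surface: kedeubsidsfis

cell NUM=pa, KEL=mi, GRD=ri:
underlying: du-toubsid-nen-a
1. o -> e, u -> i / F C0 _: no change
2. f -> v, s -> z, t -> d / V _ V: fires at position(s) 3: dudoubsidnena
surface: dudoubsidnena

cell NUM=fe, KEL=mi, GRD=mi:
underlying: fr-toubsid-kom
1. o -> e, u -> i / F C0 _: fires at position(s) 11: frtoubsidkem
2. f -> v, s -> z, t -> d / V _ V: no change
surface: frtoubsidkem


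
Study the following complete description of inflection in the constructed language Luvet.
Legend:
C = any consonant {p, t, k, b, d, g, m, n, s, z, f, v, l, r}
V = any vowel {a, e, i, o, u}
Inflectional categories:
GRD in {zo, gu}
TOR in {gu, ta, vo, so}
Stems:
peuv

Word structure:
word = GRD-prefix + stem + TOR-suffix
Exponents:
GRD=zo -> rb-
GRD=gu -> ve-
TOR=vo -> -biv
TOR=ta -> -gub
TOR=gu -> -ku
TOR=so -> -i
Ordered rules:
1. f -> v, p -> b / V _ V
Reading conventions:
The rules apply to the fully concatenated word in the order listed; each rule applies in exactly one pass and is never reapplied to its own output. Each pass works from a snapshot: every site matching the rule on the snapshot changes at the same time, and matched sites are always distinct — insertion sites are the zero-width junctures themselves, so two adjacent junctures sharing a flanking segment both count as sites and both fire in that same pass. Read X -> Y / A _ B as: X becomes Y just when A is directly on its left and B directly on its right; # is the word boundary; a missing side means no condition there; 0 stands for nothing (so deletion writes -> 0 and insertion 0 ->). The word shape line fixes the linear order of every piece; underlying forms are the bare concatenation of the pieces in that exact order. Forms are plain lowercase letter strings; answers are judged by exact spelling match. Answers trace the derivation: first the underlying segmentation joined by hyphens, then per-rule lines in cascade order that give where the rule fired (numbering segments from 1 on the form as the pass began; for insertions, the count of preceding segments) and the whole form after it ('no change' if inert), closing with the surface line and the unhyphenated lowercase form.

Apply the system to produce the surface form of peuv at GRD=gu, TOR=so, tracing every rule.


underlying: ve-peuv-i
1. f -> v, p -> b / V _ V: fires at position(s) 3: vebeuvi
surface: vebeuvi


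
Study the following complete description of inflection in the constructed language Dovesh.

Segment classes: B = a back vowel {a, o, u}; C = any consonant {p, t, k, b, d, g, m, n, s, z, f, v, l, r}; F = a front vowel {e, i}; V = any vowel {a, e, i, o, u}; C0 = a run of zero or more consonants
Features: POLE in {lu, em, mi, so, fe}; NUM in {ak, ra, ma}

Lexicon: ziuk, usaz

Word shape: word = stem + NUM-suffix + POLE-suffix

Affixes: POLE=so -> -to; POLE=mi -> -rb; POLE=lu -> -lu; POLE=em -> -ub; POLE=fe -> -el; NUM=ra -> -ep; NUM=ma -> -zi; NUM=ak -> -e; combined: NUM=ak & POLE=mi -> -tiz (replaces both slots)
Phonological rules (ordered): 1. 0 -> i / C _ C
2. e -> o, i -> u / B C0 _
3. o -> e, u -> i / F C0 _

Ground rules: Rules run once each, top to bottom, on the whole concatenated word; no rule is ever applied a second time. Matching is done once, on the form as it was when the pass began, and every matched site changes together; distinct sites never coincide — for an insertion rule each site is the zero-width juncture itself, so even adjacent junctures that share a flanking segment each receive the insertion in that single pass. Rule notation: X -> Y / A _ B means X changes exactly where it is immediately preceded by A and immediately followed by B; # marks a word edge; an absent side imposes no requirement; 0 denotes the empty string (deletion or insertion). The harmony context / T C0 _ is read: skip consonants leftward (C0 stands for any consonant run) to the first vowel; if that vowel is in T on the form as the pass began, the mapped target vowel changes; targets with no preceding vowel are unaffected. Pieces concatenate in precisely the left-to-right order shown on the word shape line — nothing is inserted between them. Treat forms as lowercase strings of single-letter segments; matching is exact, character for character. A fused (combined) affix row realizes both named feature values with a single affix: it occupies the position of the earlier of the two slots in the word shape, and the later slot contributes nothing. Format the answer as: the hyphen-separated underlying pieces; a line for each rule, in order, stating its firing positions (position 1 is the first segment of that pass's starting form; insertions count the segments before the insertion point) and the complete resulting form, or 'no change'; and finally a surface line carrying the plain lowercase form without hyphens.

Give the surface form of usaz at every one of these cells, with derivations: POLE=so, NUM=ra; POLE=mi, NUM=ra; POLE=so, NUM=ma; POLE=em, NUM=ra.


cell POLE=so, NUM=ra:
underlying: usaz-ep-to
1. 0 -> i / C _ C: inserts after position(s) 6: usazepito
2. e -> o, i -> u / B C0 _: fires at position(s) 5: usazopito
3. o -> e, u -> i / F C0 _: fires at position(s) 9: usazopite
surface: usazopite

cell POLE=mi, NUM=ra:
underlying: usaz-ep-rb
1. 0 -> i / C _ C: inserts after position(s) 6, 7: usazepirib
2. e -> o, i -> u / B C0 _: fires at position(s) 5: usazopirib
3. o -> e, u -> i / F C0 _: no change
surface: usazopirib

cell POLE=so, NUM=ma:
underlying: usaz-zi-to
1. 0 -> i / C _ C: inserts after position(s) 4: usazizito
2. e -> o, i -> u / B C0 _: fires at position(s) 5: usazuzito
3. o -> e, u -> i / F C0 _: fires at position(s) 9: usazuzite
surface: usazuzite

cell POLE=em, NUM=ra:
underlying: usaz-ep-ub
1. 0 -> i / C _ C: no change
2. e -> o, i -> u / B C0 _: fires at position(s) 5: usazopub
3. o -> e, u -> i / F C0 _: no change
surface: usazopub


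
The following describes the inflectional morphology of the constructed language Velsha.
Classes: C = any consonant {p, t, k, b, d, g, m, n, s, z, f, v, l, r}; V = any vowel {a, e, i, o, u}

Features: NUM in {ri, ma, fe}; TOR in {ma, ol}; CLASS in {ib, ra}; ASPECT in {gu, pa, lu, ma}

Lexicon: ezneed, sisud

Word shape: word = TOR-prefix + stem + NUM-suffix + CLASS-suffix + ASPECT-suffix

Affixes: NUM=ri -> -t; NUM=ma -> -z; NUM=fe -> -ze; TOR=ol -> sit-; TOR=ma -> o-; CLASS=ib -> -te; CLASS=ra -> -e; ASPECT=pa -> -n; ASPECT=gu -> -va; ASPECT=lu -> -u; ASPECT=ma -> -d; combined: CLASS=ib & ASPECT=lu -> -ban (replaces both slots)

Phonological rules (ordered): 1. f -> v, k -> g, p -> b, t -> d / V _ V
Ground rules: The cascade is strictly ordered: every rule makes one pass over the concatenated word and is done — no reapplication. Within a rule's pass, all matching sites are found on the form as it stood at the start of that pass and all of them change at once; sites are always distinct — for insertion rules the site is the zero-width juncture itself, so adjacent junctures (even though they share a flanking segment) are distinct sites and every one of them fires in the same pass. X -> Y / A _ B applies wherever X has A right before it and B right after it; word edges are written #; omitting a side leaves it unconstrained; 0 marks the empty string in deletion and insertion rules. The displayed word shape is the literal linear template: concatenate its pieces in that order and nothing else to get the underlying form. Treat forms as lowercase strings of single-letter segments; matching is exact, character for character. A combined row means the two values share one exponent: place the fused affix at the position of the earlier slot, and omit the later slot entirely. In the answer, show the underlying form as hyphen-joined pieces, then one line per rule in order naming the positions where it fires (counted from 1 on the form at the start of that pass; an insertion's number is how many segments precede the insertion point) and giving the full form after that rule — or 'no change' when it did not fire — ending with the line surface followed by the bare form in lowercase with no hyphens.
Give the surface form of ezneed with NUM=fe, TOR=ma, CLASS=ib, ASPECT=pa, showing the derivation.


underlying: o-ezneed-ze-te-n
1. f -> v, k -> g, p -> b, t -> d / V _ V: fires at position(s) 10: oezneedzeden
surface: oezneedzeden


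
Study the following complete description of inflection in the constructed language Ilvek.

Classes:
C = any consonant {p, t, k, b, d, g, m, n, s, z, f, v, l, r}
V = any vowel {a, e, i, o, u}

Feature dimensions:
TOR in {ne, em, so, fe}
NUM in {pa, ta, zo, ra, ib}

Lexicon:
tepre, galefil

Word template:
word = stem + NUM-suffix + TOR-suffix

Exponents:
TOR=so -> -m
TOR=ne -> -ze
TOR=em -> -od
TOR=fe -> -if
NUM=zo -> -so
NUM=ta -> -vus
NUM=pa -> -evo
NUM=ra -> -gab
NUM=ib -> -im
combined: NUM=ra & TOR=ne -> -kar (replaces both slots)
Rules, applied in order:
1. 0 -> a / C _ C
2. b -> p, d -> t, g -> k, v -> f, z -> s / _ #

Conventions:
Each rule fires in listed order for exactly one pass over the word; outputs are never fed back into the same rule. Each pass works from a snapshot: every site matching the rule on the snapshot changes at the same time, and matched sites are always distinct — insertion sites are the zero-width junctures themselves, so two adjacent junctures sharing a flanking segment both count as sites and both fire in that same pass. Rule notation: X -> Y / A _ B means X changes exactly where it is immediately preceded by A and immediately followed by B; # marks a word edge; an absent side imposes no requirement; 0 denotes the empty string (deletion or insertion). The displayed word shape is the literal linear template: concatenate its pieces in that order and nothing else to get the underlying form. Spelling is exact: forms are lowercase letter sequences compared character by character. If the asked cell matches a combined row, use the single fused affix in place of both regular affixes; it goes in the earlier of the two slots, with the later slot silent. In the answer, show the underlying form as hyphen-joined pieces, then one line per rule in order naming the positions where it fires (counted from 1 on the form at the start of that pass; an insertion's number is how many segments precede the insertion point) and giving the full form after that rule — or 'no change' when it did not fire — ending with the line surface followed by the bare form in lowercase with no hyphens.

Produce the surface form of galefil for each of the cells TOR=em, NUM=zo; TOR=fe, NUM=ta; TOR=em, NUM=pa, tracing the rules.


cell TOR=em, NUM=zo:
underlying: galefil-so-od
1. 0 -> a / C _ C: inserts after position(s) 7: galefilasood
2. b -> p, d -> t, g -> k, v -> f, z -> s / _ #: fires at position(s) 12: galefilasoot
surface: galefilasoot

cell TOR=fe, NUM=ta:
underlying: galefil-vus-if
1. 0 -> a / C _ C: inserts after position(s) 7: galefilavusif
2. b -> p, d -> t, g -> k, v -> f, z -> s / _ #: no change
surface: galefilavusif

cell TOR=em, NUM=pa:
underlying: galefil-evo-od
1. 0 -> a / C _ C: no change
2. b -> p, d -> t, g -> k, v -> f, z -> s / _ #: fires at position(s) 12: galefilevoot
surface: galefilevoot


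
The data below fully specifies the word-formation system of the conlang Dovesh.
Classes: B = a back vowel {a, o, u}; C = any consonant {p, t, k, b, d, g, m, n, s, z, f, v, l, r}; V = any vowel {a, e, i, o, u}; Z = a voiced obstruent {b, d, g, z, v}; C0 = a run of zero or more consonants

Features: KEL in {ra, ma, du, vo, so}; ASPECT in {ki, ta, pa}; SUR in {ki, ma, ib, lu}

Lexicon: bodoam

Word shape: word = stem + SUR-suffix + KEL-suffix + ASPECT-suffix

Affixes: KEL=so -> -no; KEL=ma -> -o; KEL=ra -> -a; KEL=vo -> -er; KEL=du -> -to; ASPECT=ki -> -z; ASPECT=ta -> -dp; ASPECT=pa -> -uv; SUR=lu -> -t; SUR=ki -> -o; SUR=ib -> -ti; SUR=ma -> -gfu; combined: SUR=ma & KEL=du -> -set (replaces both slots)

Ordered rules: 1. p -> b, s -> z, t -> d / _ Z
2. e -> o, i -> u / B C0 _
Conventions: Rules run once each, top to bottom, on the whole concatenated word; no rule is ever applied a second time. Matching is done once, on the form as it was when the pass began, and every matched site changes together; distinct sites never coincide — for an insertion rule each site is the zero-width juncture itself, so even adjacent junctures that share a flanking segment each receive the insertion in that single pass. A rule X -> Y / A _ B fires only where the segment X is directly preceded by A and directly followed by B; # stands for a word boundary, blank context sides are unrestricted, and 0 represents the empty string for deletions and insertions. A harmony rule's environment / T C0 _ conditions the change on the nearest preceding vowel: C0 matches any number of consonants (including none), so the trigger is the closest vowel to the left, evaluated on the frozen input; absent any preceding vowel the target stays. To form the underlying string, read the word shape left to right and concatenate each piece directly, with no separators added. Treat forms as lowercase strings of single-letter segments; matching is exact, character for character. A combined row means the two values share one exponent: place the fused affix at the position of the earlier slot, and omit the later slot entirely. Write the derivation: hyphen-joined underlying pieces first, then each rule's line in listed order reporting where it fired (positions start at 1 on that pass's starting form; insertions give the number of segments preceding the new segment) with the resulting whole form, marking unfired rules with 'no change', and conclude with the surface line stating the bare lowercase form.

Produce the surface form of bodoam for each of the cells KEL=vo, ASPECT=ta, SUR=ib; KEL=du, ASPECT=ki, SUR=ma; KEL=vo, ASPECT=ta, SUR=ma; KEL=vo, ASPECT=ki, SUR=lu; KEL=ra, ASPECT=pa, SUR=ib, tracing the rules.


cell KEL=vo, ASPECT=ta, SUR=ib:
underlying: bodoam-ti-er-dp
1. p -> b, s -> z, t -> d / _ Z: no change
2. e -> o, i -> u / B C0 _: fires at position(s) 8: bodoamtuerdp
surface: bodoamtuerdp

cell KEL=du, ASPECT=ki, SUR=ma:
underlying: bodoam-set-z
1. p -> b, s -> z, t -> d / _ Z: fires at position(s) 9: bodoamsedz
2. e -> o, i -> u / B C0 _: fires at position(s) 8: bodoamsodz
surface: bodoamsodz

cell KEL=vo, ASPECT=ta, SUR=ma:
underlying: bodoam-gfu-er-dp
1. p -> b, s -> z, t -> d / _ Z: no change
2. e -> o, i -> u / B C0 _: fires at position(s) 10: bodoamgfuordp
surface: bodoamgfuordp

cell KEL=vo, ASPECT=ki, SUR=lu:
underlying: bodoam-t-er-z
1. p -> b, s -> z, t -> d / _ Z: no change
2. e -> o, i -> u / B C0 _: fires at position(s) 8: bodoamtorz
surface: bodoamtorz

cell KEL=ra, ASPECT=pa, SUR=ib:
underlying: bodoam-ti-a-uv
1. p -> b, s -> z, t -> d / _ Z: no change
2. e -> o, i -> u / B C0 _: fires at position(s) 8: bodoamtuauv
surface: bodoamtuauv


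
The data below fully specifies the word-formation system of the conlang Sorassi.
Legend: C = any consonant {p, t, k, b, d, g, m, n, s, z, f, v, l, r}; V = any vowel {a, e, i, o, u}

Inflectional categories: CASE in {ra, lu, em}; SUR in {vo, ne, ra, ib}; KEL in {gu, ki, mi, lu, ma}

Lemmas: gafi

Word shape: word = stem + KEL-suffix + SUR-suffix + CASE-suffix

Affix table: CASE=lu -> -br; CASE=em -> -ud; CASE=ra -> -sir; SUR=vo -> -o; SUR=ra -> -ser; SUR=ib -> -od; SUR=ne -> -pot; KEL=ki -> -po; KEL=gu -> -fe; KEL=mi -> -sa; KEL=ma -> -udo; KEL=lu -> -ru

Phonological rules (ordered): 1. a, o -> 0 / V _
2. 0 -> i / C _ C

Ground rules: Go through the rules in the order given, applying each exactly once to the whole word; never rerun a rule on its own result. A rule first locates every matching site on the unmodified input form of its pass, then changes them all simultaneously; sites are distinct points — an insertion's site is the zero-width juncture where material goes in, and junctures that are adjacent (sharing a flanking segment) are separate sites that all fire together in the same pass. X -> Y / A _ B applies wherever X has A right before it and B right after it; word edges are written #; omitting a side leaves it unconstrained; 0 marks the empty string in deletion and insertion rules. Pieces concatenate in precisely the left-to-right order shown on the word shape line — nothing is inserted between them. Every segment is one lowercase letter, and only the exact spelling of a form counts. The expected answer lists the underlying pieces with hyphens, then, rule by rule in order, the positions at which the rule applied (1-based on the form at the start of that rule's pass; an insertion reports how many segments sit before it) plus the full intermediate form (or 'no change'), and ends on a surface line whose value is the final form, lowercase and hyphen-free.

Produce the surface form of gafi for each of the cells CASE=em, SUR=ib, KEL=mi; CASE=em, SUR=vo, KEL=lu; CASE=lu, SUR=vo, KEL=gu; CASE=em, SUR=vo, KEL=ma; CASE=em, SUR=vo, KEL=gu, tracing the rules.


cell CASE=em, SUR=ib, KEL=mi:
underlying: gafi-sa-od-ud
1. a, o -> 0 / V _: fires at position(s) 7: gafisadud
2. 0 -> i / C _ C: no change
surface: gafisadud

cell CASE=em, SUR=vo, KEL=lu:
underlying: gafi-ru-o-ud
1. a, o -> 0 / V _: fires at position(s) 7: gafiruud
2. 0 -> i / C _ C: no change
surface: gafiruud

cell CASE=lu, SUR=vo, KEL=gu:
underlying: gafi-fe-o-br
1. a, o -> 0 / V _: fires at position(s) 7: gafifebr
2. 0 -> i / C _ C: inserts after position(s) 7: gafifebir
surface: gafifebir

cell CASE=em, SUR=vo, KEL=ma:
underlying: gafi-udo-o-ud
1. a, o -> 0 / V _: fires at position(s) 8: gafiudoud
2. 0 -> i / C _ C: no change
surface: gafiudoud

cell CASE=em, SUR=vo, KEL=gu:
underlying: gafi-fe-o-ud
1. a, o -> 0 / V _: fires at position(s) 7: gafifeud
2. 0 -> i / C _ C: no change
surface: gafifeud


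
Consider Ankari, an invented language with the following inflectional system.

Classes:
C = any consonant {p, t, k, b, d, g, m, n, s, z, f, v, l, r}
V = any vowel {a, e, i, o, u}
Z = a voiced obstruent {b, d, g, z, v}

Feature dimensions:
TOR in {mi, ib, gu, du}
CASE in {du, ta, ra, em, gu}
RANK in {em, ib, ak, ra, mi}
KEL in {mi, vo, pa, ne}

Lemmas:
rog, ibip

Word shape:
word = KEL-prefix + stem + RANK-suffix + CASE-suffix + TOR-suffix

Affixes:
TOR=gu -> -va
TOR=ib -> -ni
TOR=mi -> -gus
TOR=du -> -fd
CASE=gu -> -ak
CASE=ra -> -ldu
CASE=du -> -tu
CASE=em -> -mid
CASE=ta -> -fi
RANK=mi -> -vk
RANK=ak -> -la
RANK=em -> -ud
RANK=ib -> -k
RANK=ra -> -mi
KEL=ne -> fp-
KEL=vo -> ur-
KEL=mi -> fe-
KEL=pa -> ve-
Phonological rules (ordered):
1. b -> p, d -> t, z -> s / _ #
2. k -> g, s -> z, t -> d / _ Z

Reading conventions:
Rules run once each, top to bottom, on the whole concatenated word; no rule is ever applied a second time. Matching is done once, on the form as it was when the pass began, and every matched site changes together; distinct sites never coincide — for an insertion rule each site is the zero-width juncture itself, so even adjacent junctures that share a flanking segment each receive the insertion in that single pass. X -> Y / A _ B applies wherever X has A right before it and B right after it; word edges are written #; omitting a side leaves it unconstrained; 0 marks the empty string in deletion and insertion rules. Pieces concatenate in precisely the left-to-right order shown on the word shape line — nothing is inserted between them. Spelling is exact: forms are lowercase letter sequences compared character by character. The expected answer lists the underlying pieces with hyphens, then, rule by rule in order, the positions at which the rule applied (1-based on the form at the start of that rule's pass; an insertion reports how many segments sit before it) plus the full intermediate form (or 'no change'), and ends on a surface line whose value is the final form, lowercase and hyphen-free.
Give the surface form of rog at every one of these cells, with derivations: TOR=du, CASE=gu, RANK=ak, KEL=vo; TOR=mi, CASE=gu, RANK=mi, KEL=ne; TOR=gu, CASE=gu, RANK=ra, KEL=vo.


cell TOR=du, CASE=gu, RANK=ak, KEL=vo:
underlying: ur-rog-la-ak-fd
1. b -> p, d -> t, z -> s / _ #: fires at position(s) 11: urroglaakft
2. k -> g, s -> z, t -> d / _ Z: no change
surface: urroglaakft

cell TOR=mi, CASE=gu, RANK=mi, KEL=ne:
underlying: fp-rog-vk-ak-gus
1. b -> p, d -> t, z -> s / _ #: no change
2. k -> g, s -> z, t -> d / _ Z: fires at position(s) 9: fprogvkaggus
surface: fprogvkaggus

cell TOR=gu, CASE=gu, RANK=ra, KEL=vo:
underlying: ur-rog-mi-ak-va
1. b -> p, d -> t, z -> s / _ #: no change
2. k -> g, s -> z, t -> d / _ Z: fires at position(s) 9: urrogmiagva
surface: urrogmiagva


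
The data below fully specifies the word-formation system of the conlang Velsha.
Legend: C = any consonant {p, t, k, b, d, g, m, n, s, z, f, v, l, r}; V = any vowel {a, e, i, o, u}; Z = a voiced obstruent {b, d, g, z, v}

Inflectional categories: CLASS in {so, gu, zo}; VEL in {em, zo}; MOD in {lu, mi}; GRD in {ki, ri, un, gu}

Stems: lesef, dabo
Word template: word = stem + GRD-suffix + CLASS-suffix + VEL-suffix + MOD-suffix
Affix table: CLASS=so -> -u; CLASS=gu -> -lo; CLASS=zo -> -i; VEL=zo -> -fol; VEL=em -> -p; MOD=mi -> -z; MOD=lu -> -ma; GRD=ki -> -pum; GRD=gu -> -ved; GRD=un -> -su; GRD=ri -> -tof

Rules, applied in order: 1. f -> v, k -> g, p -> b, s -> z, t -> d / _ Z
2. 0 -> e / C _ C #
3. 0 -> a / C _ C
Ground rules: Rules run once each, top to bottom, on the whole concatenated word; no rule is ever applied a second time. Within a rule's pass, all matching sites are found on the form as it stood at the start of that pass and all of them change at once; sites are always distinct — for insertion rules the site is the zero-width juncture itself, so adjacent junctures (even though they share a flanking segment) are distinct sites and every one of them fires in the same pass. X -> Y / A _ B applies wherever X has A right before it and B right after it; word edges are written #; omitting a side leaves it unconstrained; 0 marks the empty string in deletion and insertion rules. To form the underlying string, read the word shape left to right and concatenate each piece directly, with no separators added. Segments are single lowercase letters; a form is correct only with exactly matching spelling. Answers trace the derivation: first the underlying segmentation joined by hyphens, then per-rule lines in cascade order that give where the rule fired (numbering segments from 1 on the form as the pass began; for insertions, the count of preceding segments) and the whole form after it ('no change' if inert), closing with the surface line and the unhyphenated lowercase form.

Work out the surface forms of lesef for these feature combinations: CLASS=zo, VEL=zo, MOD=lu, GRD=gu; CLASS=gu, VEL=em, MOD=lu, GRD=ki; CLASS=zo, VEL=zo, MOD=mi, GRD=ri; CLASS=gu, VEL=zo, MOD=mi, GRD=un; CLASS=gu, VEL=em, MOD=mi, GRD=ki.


cell CLASS=zo, VEL=zo, MOD=lu, GRD=gu:
underlying: lesef-ved-i-fol-ma
1. f -> v, k -> g, p -> b, s -> z, t -> d / _ Z: fires at position(s) 5: lesevvedifolma
2. 0 -> e / C _ C #: no change
3. 0 -> a / C _ C: inserts after position(s) 5, 12: lesevavedifolama
surface: lesevavedifolama

cell CLASS=gu, VEL=em, MOD=lu, GRD=ki:
underlying: lesef-pum-lo-p-ma
1. f -> v, k -> g, p -> b, s -> z, t -> d / _ Z: no change
2. 0 -> e / C _ C #: no change
3. 0 -> a / C _ C: inserts after position(s) 5, 8, 11: lesefapumalopama
surface: lesefapumalopama

cell CLASS=zo, VEL=zo, MOD=mi, GRD=ri:
underlying: lesef-tof-i-fol-z
1. f -> v, k -> g, p -> b, s -> z, t -> d / _ Z: no change
2. 0 -> e / C _ C #: inserts after position(s) 12: leseftofifolez
3. 0 -> a / C _ C: inserts after position(s) 5: lesefatofifolez
surface: lesefatofifolez

cell CLASS=gu, VEL=zo, MOD=mi, GRD=un:
underlying: lesef-su-lo-fol-z
1. f -> v, k -> g, p -> b, s -> z, t -> d / _ Z: no change
2. 0 -> e / C _ C #: inserts after position(s) 12: lesefsulofolez
3. 0 -> a / C _ C: inserts after position(s) 5: lesefasulofolez
surface: lesefasulofolez

cell CLASS=gu, VEL=em, MOD=mi, GRD=ki:
underlying: lesef-pum-lo-p-z
1. f -> v, k -> g, p -> b, s -> z, t -> d / _ Z: fires at position(s) 11: lesefpumlobz
2. 0 -> e / C _ C #: inserts after position(s) 11: lesefpumlobez
3. 0 -> a / C _ C: inserts after position(s) 5, 8: lesefapumalobez
surface: lesefapumalobez
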